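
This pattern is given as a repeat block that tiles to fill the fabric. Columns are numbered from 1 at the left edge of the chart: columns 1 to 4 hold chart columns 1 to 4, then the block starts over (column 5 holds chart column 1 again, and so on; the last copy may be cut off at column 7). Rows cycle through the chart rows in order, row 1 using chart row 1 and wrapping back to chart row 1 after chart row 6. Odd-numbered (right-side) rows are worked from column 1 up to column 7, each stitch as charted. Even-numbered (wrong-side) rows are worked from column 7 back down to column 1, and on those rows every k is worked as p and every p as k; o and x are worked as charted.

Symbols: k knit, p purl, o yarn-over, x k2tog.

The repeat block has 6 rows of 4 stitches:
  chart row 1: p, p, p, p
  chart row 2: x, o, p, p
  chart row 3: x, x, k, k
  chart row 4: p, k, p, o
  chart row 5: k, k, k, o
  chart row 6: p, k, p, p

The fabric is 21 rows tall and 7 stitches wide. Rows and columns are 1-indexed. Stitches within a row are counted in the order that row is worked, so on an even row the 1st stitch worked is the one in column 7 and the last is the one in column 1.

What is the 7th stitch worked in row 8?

For row 8: chart row = ((8-1) mod 6) + 1 = 2; this is a WS (even) row.
Chart row 2 tiled across columns 1-7: x o p p x o p
WS: work from column 7 back to column 1 (reverse the tiled row), swapping k<->p (o and x unchanged).
Row 8 as worked: k o x k k o x
The 7th stitch worked is x.

== STITCH ==
x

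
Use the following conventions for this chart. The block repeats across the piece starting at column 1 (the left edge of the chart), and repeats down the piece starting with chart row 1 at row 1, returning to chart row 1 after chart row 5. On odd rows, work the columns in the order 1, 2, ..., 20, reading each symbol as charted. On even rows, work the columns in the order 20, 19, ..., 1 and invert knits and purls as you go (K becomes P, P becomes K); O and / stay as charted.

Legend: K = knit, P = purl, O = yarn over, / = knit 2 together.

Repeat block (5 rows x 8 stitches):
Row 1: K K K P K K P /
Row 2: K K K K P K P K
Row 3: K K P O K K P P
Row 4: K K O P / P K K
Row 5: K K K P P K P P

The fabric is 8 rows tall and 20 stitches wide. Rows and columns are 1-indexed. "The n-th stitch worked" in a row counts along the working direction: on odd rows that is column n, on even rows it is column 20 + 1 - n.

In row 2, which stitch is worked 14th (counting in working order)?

== STITCH ==
K

Derivation:
Row 2: (2-1) mod 5 = 1, so use chart row 2. Even row -> WS.
Chart row 2 tiled across columns 1-20: K K K K P K P K K K K K P K P K K K K K
WS: work from column 20 back to column 1 (reverse the tiled row), swapping K<->P (O and / unchanged).
Row 2 as worked: P P P P P K P K P P P P P K P K P P P P
Stitch 14 in working order -> K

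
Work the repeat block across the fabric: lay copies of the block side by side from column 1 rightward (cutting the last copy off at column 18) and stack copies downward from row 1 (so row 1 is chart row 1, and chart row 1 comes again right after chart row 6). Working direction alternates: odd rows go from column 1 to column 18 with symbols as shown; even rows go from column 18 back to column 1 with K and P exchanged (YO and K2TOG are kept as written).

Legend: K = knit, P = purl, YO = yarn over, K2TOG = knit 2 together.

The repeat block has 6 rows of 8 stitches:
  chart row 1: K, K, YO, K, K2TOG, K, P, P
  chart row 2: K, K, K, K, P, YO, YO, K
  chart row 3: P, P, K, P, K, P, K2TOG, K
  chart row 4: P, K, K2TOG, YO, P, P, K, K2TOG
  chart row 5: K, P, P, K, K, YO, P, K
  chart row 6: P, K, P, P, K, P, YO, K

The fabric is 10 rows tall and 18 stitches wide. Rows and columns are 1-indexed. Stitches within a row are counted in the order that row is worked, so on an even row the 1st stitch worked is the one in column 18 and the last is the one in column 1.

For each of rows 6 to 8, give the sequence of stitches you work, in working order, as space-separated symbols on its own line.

Row 6: chart row 6, WS - tiled (columns 1-18): P K P P K P YO K P K P P K P YO K P K; work from column 18 back to 1 with K<->P swapped.
Row 7: chart row 1, RS - tile across columns 1-18 and work as-is.
Row 8: chart row 2, WS - tiled (columns 1-18): K K K K P YO YO K K K K K P YO YO K K K; work from column 18 back to 1 with K<->P swapped.

Rows as worked:
P K P YO K P K K P K P YO K P K K P K
K K YO K K2TOG K P P K K YO K K2TOG K P P K K
P P P YO YO K P P P P P YO YO K P P P P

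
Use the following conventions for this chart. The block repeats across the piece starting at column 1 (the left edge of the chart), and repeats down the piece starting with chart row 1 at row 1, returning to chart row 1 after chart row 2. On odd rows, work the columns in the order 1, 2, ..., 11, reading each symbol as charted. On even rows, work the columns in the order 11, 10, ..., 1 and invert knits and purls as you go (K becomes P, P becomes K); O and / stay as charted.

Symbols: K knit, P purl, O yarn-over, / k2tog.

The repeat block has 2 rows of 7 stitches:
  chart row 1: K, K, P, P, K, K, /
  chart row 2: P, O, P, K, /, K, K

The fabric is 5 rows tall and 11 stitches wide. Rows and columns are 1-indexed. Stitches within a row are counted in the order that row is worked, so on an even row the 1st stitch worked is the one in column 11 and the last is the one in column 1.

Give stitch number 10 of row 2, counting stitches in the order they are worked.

Result:
O

Derivation:
Row 2: (2-1) mod 2 = 1, so use chart row 2. Even row -> WS.
Chart row 2 tiled across columns 1-11: P O P K / K K P O P K
Wrong side: read the tiled row from column 11 down to 1 and exchange K with P (leave O, /).
Row 2 as worked: P K O K P P / P K O K
The 10th stitch worked is O.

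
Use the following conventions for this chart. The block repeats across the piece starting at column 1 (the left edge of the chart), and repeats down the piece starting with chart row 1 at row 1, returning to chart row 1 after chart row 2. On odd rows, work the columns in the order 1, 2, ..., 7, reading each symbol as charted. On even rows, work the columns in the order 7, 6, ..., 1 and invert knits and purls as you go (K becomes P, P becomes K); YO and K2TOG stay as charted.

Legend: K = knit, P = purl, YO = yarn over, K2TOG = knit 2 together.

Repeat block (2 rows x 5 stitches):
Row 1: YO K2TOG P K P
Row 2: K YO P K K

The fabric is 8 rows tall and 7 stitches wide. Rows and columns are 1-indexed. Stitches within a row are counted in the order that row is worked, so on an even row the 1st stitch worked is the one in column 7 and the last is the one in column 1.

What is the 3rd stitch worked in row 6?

For row 6: chart row = ((6-1) mod 2) + 1 = 2; this is a WS (even) row.
Chart row 2 tiled across columns 1-7: K YO P K K K YO
WS row: flip the tiled sequence (start at column 7) and apply K<->P; YO and K2TOG stay.
Row 6 as worked: YO P P P K YO P
The 3rd stitch worked is P.

Result:
P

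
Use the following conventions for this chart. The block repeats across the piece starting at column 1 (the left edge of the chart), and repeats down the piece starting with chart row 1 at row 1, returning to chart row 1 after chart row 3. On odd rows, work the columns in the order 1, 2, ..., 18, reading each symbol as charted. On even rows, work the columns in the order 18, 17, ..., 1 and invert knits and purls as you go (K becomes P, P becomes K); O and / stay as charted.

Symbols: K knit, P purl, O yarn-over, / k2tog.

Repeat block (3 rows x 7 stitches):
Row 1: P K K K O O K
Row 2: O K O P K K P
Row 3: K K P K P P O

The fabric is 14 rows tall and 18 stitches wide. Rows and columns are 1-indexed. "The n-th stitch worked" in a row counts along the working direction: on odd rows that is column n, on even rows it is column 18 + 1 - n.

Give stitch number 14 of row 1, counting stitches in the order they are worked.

Row 1: (1-1) mod 3 = 0, so use chart row 1. Odd row -> RS.
Chart row 1 tiled across columns 1-18: P K K K O O K P K K K O O K P K K K
RS: work column 1 to column 18, symbols as charted — the tiled row is the row as worked.
Counting 14 along the worked row gives K.

Stitch:
K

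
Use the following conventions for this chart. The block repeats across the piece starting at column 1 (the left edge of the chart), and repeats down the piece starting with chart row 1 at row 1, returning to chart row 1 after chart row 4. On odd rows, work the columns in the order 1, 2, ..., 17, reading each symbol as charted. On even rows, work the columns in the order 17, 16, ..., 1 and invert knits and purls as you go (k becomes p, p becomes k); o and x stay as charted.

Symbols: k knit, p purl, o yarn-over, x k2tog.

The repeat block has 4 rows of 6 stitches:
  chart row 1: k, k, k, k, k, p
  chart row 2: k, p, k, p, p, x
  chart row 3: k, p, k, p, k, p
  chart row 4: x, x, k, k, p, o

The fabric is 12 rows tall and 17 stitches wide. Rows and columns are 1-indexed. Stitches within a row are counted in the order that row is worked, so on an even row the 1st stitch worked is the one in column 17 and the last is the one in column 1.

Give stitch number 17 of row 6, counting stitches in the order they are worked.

For row 6: chart row = ((6-1) mod 4) + 1 = 2; this is a WS (even) row.
Chart row 2 tiled across columns 1-17: k p k p p x k p k p p x k p k p p
Wrong side: read the tiled row from column 17 down to 1 and exchange k with p (leave o, x).
Row 6 as worked: k k p k p x k k p k p x k k p k p
Counting 17 along the worked row gives p.

== STITCH ==
p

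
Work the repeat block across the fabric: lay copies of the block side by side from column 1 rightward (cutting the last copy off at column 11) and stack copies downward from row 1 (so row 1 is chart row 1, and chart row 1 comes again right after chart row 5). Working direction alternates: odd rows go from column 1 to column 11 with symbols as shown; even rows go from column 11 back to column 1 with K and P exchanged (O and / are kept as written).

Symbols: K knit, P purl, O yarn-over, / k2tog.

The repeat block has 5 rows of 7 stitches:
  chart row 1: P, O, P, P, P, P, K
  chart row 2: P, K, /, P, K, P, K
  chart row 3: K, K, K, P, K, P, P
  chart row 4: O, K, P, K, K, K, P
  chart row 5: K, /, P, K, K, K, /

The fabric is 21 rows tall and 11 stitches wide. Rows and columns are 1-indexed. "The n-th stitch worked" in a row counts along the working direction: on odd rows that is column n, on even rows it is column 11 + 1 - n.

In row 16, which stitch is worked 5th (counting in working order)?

Row 16 uses chart row ((16-1) mod 5)+1 = 1. Row 16 is even, so WS.
Chart row 1 tiled across columns 1-11: P O P P P P K P O P P
WS row: flip the tiled sequence (start at column 11) and apply K<->P; O and / stay.
Row 16 as worked: K K O K P K K K K O K
Stitch 5 in working order -> P

Stitch:
P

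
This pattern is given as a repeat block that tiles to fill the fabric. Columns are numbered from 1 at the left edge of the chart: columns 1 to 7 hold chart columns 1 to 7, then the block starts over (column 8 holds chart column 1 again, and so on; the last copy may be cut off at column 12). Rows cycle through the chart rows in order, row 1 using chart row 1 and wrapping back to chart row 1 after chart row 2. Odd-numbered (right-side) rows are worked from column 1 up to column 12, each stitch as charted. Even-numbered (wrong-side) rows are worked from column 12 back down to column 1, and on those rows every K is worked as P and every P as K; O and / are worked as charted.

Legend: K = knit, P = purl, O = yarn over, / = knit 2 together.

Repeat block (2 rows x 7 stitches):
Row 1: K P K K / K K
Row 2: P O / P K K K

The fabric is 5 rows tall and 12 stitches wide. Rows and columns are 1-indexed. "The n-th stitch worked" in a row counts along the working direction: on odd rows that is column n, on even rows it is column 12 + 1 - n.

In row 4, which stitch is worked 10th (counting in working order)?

Result:
/

Derivation:
Row 4: (4-1) mod 2 = 1, so use chart row 2. Even row -> WS.
Chart row 2 tiled across columns 1-12: P O / P K K K P O / P K
Wrong side: read the tiled row from column 12 down to 1 and exchange K with P (leave O, /).
Row 4 as worked: P K / O K P P P K / O K
Stitch 10 in working order -> /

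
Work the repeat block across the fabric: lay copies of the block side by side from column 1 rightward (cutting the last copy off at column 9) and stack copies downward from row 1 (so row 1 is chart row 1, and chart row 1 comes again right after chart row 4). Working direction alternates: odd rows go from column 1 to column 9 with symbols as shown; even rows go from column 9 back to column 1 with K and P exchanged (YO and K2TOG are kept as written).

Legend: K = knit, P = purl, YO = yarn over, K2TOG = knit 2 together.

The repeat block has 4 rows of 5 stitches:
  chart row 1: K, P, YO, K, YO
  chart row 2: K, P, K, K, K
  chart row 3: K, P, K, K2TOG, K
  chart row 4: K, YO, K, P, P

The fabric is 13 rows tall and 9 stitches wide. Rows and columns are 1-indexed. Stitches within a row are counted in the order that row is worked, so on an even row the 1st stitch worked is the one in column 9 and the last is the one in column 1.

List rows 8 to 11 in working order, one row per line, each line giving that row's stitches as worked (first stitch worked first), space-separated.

Row 8: chart row 4, WS - tiled (columns 1-9): K YO K P P K YO K P; work from column 9 back to 1 with K<->P swapped.
Row 9: chart row 1, RS - tile across columns 1-9 and work as-is.
Row 10: chart row 2, WS - tiled (columns 1-9): K P K K K K P K K; work from column 9 back to 1 with K<->P swapped.
Row 11: chart row 3, RS - tile across columns 1-9 and work as-is.

== ROWS AS WORKED ==
K P YO P K K P YO P
K P YO K YO K P YO K
P P K P P P P K P
K P K K2TOG K K P K K2TOG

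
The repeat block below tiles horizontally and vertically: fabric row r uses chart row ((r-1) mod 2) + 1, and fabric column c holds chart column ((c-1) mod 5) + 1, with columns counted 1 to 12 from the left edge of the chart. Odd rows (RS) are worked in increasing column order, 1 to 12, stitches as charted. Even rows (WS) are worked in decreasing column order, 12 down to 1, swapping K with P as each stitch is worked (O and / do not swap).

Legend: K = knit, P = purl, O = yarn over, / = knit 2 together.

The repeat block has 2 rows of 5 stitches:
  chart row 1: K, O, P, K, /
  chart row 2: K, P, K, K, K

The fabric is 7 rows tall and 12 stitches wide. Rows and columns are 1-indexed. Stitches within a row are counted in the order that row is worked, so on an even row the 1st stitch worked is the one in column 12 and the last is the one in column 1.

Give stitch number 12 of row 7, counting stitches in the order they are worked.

Stitch:
O

Derivation:
For row 7: chart row = ((7-1) mod 2) + 1 = 1; this is a RS (odd) row.
Chart row 1 tiled across columns 1-12: K O P K / K O P K / K O
RS row: no reversal, no swap; stitch n worked = column n.
Stitch 12 in working order -> O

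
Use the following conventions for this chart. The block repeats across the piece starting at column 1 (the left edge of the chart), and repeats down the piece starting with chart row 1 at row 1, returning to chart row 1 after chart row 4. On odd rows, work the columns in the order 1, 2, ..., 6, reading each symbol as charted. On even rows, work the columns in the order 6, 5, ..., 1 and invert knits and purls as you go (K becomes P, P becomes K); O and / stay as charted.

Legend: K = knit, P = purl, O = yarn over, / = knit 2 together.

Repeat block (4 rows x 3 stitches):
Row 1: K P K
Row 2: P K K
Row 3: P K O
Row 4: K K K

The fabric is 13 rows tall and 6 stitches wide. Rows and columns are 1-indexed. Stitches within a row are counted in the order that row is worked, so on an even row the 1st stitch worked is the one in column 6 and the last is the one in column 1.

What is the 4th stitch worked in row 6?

Row 6 uses chart row ((6-1) mod 4)+1 = 2. Row 6 is even, so WS.
Chart row 2 tiled across columns 1-6: P K K P K K
WS row: flip the tiled sequence (start at column 6) and apply K<->P; O and / stay.
Row 6 as worked: P P K P P K
Counting 4 along the worked row gives P.

Stitch:
P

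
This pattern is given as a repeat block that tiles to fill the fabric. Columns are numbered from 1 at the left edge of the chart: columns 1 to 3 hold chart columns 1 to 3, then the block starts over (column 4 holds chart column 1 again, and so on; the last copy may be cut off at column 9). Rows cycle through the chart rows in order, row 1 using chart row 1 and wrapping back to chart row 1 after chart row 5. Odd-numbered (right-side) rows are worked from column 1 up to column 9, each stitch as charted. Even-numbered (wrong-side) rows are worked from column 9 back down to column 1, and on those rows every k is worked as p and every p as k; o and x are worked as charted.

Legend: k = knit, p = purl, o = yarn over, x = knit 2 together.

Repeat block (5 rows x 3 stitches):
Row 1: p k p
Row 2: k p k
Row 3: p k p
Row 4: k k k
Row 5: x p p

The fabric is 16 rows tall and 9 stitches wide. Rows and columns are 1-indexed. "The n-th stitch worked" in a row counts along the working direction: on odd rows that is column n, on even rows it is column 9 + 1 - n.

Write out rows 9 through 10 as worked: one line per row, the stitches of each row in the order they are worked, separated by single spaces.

Result:
k k k k k k k k k
k k x k k x k k x

Derivation:
Row 9: chart row 4, RS - tile across columns 1-9 and work as-is.
Row 10: chart row 5, WS - tiled (columns 1-9): x p p x p p x p p; work from column 9 back to 1 with k<->p swapped.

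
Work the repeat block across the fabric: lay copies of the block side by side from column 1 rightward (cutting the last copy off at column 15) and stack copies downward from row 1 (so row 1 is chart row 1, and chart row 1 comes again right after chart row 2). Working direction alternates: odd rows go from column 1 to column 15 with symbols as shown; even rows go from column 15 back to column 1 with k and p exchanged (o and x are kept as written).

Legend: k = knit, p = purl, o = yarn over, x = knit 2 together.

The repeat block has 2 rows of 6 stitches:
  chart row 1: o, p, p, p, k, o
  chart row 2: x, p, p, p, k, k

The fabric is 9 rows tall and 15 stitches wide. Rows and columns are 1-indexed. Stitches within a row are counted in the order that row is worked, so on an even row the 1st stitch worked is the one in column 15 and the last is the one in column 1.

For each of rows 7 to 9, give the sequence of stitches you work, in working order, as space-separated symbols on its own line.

Row 7: chart row 1, RS - tile across columns 1-15 and work as-is.
Row 8: chart row 2, WS - tiled (columns 1-15): x p p p k k x p p p k k x p p; work from column 15 back to 1 with k<->p swapped.
Row 9: chart row 1, RS - tile across columns 1-15 and work as-is.

== ROWS AS WORKED ==
o p p p k o o p p p k o o p p
k k x p p k k k x p p k k k x
o p p p k o o p p p k o o p p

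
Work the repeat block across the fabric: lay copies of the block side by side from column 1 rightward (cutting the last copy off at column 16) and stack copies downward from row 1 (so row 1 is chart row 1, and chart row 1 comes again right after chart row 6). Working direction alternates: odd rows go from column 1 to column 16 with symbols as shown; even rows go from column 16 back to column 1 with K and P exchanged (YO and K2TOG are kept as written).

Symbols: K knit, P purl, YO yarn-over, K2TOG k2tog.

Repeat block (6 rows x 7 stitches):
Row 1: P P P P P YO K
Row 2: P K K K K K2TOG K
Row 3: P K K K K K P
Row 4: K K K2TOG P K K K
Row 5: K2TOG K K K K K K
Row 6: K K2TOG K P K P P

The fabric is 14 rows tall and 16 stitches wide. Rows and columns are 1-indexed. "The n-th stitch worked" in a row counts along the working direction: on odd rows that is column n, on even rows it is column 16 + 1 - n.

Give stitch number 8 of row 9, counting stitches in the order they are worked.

For row 9: chart row = ((9-1) mod 6) + 1 = 3; this is a RS (odd) row.
Chart row 3 tiled across columns 1-16: P K K K K K P P K K K K K P P K
Right side: take the tiled row as-is (worked left to right from column 1).
Stitch 8 in working order -> P

== STITCH ==
P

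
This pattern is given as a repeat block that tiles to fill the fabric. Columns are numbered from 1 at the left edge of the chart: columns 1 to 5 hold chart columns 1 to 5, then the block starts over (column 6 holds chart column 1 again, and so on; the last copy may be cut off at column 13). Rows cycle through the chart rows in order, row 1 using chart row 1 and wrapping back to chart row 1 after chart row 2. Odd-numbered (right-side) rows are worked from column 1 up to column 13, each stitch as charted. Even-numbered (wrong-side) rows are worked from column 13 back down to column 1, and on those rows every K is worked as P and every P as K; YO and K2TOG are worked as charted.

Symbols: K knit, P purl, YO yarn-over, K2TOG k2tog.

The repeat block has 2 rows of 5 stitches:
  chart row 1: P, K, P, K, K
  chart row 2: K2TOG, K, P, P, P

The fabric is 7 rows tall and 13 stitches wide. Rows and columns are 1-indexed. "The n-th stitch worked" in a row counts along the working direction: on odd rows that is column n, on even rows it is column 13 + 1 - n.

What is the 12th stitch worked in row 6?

For row 6: chart row = ((6-1) mod 2) + 1 = 2; this is a WS (even) row.
Chart row 2 tiled across columns 1-13: K2TOG K P P P K2TOG K P P P K2TOG K P
WS row: flip the tiled sequence (start at column 13) and apply K<->P; YO and K2TOG stay.
Row 6 as worked: K P K2TOG K K K P K2TOG K K K P K2TOG
Counting 12 along the worked row gives P.

Stitch:
P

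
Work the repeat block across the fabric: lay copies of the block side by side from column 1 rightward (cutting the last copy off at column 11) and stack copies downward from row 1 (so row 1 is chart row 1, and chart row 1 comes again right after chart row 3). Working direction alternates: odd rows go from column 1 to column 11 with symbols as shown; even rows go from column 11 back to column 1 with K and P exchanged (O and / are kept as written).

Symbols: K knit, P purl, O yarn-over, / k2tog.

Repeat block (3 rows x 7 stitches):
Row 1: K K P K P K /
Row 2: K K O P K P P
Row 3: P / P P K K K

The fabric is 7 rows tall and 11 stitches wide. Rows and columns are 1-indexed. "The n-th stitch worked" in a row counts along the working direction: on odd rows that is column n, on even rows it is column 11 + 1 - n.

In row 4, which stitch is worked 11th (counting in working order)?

Row 4 uses chart row ((4-1) mod 3)+1 = 1. Row 4 is even, so WS.
Chart row 1 tiled across columns 1-11: K K P K P K / K K P K
Wrong side: read the tiled row from column 11 down to 1 and exchange K with P (leave O, /).
Row 4 as worked: P K P P / P K P K P P
The 11th stitch worked is P.

Stitch:
P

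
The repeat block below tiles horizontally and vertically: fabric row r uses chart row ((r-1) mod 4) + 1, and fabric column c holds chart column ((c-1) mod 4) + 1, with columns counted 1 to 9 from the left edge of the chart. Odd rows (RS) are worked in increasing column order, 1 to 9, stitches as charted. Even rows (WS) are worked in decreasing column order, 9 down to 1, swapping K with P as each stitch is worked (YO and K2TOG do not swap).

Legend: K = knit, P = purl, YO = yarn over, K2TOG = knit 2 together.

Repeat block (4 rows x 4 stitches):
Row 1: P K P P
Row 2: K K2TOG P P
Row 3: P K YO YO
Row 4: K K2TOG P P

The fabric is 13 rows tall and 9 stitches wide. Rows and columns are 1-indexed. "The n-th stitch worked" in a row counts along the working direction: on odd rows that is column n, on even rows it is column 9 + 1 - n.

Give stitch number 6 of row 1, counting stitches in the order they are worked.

Row 1 uses chart row ((1-1) mod 4)+1 = 1. Row 1 is odd, so RS.
Chart row 1 tiled across columns 1-9: P K P P P K P P P
RS row: no reversal, no swap; stitch n worked = column n.
Stitch 6 in working order -> K

Result:
K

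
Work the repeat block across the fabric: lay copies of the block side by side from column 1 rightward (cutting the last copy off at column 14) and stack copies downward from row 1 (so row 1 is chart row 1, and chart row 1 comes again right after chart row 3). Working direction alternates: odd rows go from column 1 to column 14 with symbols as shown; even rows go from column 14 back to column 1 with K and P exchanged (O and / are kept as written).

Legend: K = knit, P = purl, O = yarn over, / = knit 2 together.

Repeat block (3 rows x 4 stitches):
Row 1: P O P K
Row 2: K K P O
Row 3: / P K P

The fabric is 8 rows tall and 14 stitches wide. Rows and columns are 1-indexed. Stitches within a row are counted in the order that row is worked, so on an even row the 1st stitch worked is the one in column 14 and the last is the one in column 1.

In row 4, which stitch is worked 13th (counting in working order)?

For row 4: chart row = ((4-1) mod 3) + 1 = 1; this is a WS (even) row.
Chart row 1 tiled across columns 1-14: P O P K P O P K P O P K P O
WS: work from column 14 back to column 1 (reverse the tiled row), swapping K<->P (O and / unchanged).
Row 4 as worked: O K P K O K P K O K P K O K
The 13th stitch worked is O.

Stitch:
O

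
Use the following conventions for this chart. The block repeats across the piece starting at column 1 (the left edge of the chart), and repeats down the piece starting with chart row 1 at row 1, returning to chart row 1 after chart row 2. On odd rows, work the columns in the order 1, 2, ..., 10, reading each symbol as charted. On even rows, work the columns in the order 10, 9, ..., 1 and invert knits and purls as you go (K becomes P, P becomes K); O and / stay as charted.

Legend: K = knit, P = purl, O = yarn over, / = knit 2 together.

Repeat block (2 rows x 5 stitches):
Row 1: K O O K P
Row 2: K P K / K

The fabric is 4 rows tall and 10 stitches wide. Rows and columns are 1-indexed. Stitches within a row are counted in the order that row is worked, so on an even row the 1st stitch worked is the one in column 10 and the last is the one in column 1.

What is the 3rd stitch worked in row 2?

Row 2: (2-1) mod 2 = 1, so use chart row 2. Even row -> WS.
Chart row 2 tiled across columns 1-10: K P K / K K P K / K
WS row: flip the tiled sequence (start at column 10) and apply K<->P; O and / stay.
Row 2 as worked: P / P K P P / P K P
The 3rd stitch worked is P.

Stitch:
P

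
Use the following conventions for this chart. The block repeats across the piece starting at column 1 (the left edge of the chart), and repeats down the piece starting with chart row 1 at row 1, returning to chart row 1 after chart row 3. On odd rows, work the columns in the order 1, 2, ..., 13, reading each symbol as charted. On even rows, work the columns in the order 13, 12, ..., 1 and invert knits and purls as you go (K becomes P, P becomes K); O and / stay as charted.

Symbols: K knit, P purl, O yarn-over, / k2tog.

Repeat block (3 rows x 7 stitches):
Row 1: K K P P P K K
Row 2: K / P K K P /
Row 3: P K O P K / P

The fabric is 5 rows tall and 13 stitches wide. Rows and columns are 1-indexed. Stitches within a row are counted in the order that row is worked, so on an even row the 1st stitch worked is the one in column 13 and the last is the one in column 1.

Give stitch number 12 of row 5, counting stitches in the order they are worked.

Row 5: (5-1) mod 3 = 1, so use chart row 2. Odd row -> RS.
Chart row 2 tiled across columns 1-13: K / P K K P / K / P K K P
RS row: no reversal, no swap; stitch n worked = column n.
Counting 12 along the worked row gives K.

Stitch:
K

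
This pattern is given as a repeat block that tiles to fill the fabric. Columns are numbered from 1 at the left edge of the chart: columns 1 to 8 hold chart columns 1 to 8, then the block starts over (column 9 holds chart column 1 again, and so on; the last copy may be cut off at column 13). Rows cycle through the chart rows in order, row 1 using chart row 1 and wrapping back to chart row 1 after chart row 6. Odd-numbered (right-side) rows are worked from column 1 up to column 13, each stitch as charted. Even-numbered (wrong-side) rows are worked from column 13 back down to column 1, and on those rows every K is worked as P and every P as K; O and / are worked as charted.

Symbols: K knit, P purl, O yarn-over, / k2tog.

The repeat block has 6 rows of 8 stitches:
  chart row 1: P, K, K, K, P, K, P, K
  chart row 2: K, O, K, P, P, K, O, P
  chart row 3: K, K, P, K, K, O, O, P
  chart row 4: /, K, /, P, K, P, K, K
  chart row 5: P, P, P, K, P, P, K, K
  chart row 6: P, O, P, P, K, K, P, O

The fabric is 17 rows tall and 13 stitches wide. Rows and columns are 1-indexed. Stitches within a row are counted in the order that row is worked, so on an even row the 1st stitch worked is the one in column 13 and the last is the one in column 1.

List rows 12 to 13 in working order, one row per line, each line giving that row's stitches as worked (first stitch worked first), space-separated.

== ROWS AS WORKED ==
P K K O K O K P P K K O K
P K K K P K P K P K K K P

Derivation:
Row 12: chart row 6, WS - tiled (columns 1-13): P O P P K K P O P O P P K; work from column 13 back to 1 with K<->P swapped.
Row 13: chart row 1, RS - tile across columns 1-13 and work as-is.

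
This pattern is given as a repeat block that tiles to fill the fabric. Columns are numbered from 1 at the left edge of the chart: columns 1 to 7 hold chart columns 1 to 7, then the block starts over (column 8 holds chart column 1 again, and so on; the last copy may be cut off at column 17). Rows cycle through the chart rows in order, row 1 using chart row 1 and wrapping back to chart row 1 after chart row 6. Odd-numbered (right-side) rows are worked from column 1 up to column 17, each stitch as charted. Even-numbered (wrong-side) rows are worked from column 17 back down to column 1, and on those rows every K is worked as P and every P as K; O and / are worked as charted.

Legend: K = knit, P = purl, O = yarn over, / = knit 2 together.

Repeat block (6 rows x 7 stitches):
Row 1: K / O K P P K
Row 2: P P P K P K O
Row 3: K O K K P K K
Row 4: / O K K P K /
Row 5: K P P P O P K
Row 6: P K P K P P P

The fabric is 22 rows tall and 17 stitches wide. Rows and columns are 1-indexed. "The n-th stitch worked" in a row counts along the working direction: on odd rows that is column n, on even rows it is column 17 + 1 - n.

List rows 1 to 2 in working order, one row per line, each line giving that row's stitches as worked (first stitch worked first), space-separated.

== ROWS AS WORKED ==
K / O K P P K K / O K P P K K / O
K K K O P K P K K K O P K P K K K

Derivation:
Row 1: chart row 1, RS - tile across columns 1-17 and work as-is.
Row 2: chart row 2, WS - tiled (columns 1-17): P P P K P K O P P P K P K O P P P; work from column 17 back to 1 with K<->P swapped.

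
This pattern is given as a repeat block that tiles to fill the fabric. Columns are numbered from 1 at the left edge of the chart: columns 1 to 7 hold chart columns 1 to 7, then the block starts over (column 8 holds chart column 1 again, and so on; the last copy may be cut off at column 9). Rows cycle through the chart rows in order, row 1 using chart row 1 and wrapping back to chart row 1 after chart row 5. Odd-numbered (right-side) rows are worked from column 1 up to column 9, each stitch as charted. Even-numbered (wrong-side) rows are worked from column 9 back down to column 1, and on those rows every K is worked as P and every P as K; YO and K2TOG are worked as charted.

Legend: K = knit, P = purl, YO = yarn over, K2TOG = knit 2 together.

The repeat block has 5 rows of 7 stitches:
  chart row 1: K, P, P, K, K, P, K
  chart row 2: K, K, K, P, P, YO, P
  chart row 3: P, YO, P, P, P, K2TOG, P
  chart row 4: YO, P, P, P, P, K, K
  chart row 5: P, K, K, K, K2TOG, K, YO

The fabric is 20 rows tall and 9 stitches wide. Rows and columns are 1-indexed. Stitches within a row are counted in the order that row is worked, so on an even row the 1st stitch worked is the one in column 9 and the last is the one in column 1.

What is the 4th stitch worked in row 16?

Result:
K

Derivation:
For row 16: chart row = ((16-1) mod 5) + 1 = 1; this is a WS (even) row.
Chart row 1 tiled across columns 1-9: K P P K K P K K P
WS: work from column 9 back to column 1 (reverse the tiled row), swapping K<->P (YO and K2TOG unchanged).
Row 16 as worked: K P P K P P K K P
The 4th stitch worked is K.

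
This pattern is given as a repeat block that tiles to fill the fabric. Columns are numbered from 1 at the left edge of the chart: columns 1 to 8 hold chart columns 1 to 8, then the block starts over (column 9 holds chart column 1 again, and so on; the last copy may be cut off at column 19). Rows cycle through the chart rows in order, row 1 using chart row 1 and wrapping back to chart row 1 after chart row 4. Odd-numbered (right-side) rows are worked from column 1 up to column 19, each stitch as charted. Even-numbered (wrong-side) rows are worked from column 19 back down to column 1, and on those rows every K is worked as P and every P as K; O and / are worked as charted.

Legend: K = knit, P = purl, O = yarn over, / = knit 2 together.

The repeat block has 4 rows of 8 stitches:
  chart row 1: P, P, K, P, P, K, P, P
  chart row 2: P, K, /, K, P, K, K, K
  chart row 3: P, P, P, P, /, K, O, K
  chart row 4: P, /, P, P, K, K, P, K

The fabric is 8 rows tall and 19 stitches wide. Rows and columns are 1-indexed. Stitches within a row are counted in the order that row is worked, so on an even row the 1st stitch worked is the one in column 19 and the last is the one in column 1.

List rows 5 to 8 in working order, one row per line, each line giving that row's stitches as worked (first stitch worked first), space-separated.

Row 5: chart row 1, RS - tile across columns 1-19 and work as-is.
Row 6: chart row 2, WS - tiled (columns 1-19): P K / K P K K K P K / K P K K K P K /; work from column 19 back to 1 with K<->P swapped.
Row 7: chart row 3, RS - tile across columns 1-19 and work as-is.
Row 8: chart row 4, WS - tiled (columns 1-19): P / P P K K P K P / P P K K P K P / P; work from column 19 back to 1 with K<->P swapped.

== ROWS AS WORKED ==
P P K P P K P P P P K P P K P P P P K
/ P K P P P K P / P K P P P K P / P K
P P P P / K O K P P P P / K O K P P P
K / K P K P P K K / K P K P P K K / K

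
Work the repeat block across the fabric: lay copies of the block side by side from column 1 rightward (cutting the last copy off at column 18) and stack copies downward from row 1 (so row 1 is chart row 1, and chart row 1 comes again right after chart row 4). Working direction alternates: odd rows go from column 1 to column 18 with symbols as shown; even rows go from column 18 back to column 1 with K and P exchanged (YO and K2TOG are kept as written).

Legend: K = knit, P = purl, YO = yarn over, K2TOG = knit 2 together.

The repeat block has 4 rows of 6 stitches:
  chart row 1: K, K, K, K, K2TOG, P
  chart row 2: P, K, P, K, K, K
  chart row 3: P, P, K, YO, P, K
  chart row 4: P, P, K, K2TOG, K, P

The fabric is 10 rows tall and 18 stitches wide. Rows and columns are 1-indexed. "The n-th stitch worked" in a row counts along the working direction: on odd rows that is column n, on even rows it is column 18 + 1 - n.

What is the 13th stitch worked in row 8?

Result:
K

Derivation:
Row 8 uses chart row ((8-1) mod 4)+1 = 4. Row 8 is even, so WS.
Chart row 4 tiled across columns 1-18: P P K K2TOG K P P P K K2TOG K P P P K K2TOG K P
WS: work from column 18 back to column 1 (reverse the tiled row), swapping K<->P (YO and K2TOG unchanged).
Row 8 as worked: K P K2TOG P K K K P K2TOG P K K K P K2TOG P K K
Stitch 13 in working order -> K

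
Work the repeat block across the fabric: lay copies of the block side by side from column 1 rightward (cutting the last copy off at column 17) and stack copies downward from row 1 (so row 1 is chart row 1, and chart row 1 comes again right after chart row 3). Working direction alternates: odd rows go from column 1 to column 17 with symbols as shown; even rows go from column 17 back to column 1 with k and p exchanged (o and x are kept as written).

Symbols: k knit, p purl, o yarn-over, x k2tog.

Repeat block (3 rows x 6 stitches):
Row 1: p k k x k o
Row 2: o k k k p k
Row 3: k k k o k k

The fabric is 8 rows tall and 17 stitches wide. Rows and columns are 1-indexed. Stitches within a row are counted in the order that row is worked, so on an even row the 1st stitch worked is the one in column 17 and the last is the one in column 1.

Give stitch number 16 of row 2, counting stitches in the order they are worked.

Result:
p

Derivation:
Row 2: (2-1) mod 3 = 1, so use chart row 2. Even row -> WS.
Chart row 2 tiled across columns 1-17: o k k k p k o k k k p k o k k k p
Wrong side: read the tiled row from column 17 down to 1 and exchange k with p (leave o, x).
Row 2 as worked: k p p p o p k p p p o p k p p p o
The 16th stitch worked is p.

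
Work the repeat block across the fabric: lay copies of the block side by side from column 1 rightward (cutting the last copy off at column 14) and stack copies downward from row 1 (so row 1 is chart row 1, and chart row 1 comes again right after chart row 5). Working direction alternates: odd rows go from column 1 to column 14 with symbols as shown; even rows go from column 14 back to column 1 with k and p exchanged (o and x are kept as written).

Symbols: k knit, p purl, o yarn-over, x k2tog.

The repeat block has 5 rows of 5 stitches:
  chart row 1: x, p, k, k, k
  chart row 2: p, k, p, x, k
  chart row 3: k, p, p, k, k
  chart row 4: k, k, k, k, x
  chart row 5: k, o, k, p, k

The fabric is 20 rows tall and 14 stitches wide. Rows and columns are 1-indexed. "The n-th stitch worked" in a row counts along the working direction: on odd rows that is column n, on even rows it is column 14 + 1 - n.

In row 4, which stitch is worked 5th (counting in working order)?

Row 4: (4-1) mod 5 = 3, so use chart row 4. Even row -> WS.
Chart row 4 tiled across columns 1-14: k k k k x k k k k x k k k k
Wrong side: read the tiled row from column 14 down to 1 and exchange k with p (leave o, x).
Row 4 as worked: p p p p x p p p p x p p p p
Stitch 5 in working order -> x

Stitch:
x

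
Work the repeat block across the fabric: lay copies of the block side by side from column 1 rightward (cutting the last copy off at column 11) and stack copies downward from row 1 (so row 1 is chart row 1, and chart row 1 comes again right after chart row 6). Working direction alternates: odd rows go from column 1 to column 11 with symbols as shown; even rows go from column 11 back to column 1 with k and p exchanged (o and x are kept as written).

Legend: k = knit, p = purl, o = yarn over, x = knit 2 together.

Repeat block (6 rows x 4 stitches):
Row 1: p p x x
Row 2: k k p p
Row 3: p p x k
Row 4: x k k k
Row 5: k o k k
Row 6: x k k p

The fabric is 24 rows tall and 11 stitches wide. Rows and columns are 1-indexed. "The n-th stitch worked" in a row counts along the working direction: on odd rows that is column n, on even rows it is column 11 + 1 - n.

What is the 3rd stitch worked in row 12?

Row 12 uses chart row ((12-1) mod 6)+1 = 6. Row 12 is even, so WS.
Chart row 6 tiled across columns 1-11: x k k p x k k p x k k
WS: work from column 11 back to column 1 (reverse the tiled row), swapping k<->p (o and x unchanged).
Row 12 as worked: p p x k p p x k p p x
Stitch 3 in working order -> x

Result:
x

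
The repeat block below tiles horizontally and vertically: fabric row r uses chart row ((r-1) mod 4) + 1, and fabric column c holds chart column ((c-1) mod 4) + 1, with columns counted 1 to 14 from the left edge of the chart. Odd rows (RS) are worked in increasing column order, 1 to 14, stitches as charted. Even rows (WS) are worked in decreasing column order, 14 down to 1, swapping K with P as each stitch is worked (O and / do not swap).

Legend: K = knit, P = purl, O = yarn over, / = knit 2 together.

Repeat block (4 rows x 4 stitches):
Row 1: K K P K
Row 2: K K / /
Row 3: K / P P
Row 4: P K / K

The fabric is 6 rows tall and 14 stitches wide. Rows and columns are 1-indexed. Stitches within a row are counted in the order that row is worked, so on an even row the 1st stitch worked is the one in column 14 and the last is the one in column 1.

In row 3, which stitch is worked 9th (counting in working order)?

Stitch:
K

Derivation:
Row 3 uses chart row ((3-1) mod 4)+1 = 3. Row 3 is odd, so RS.
Chart row 3 tiled across columns 1-14: K / P P K / P P K / P P K /
RS row: no reversal, no swap; stitch n worked = column n.
The 9th stitch worked is K.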